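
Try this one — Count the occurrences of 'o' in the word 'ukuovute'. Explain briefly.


Letter 'o' in 'ukuovute': found at position(s) 4 = 1 occurrence(s).

1


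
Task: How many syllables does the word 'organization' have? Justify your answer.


Break 'organization' into syllables: or-gan-i-za-tion -> or | gan | i | za | tion = 5 syllables

5 syllables


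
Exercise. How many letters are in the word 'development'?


Spell out 'development' and number each letter: d(1), e(2), v(3), e(4), l(5), o(6), p(7), m(8), e(9), n(10), t(11). Total: 11 letters.

11


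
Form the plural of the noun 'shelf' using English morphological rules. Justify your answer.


Apply rule: Change -f to -ves. 'shelf' becomes 'shelves'.

shelves


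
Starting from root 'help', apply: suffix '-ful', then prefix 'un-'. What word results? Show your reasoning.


Step 1: Add suffix '-ful' to 'help' = 'helpful'
Step 2: Add prefix 'un-' to 'helpful' = 'unhelpful'

unhelpful


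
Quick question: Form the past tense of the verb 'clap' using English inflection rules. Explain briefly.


Apply rule: Double final consonant and add -ed. 'clap' becomes 'clapped'.

clapped


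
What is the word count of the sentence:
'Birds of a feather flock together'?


Split into words: Birds | of | a | feather | flock | together = 6 words.

6


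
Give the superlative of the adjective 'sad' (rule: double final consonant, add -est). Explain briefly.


Apply superlative formation (double final consonant, add -est): 'sad' -> 'saddest'.

saddest


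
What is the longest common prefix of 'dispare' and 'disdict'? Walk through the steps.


Compare from the start: 3 characters match: 'dis'. Mismatch at position 4: 'p' vs 'd'.

dis


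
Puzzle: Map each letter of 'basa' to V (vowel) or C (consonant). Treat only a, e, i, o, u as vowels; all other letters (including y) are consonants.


Letter mapping: b = C, a = V, s = C, a = V.

CVCV


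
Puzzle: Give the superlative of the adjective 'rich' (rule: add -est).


Apply superlative formation (add -est): 'rich' -> 'richest'.

richest


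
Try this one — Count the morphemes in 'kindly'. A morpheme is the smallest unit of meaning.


Decomposition: kind (root) + -ly (suffix) = 2 morpheme(s)

2 morphemes


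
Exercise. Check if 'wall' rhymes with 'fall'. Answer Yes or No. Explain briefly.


Rime (stressed vowel + following sounds) of 'wall': -all = /ɔːl/
Rime of 'fall': -all = /ɔːl/
/ɔːl/ and /ɔːl/ are the same ending sound, so the words rhyme.

Yes


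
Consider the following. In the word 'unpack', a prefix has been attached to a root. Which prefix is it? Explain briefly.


The word 'unpack' = 'un' (prefix) + 'pack' (root). The prefix is 'un'.

un


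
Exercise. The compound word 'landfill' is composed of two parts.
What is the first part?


Split 'landfill' into 'land' + 'fill'. The first part is 'land'.

land


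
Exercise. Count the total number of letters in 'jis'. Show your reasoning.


Spell out 'jis' and number each letter: j(1), i(2), s(3). Total: 3 letters.

3


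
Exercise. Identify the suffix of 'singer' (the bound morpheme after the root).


The word 'singer' = 'sing' (root) + '-er' (suffix). The suffix is '-er'.

er


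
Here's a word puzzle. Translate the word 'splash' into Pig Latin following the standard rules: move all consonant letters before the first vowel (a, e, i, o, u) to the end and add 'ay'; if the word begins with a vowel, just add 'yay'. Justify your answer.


'splash': move consonant cluster 'spl' to end and add 'ay': 'ashsplay'.

ashsplay


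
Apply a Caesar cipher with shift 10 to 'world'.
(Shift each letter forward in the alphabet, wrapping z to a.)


Shift each letter by 10: w -> g, o -> y, r -> b, l -> v, d -> n. Result: 'gybvn'.

gybvn


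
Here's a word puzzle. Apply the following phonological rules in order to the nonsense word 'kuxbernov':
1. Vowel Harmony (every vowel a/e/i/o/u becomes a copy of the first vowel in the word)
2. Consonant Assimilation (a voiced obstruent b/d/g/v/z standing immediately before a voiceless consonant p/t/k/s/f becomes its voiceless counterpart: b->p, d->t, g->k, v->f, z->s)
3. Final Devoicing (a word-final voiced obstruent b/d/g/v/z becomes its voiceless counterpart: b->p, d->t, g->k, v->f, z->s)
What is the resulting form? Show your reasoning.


Starting form: 'kuxbernov'
Rule 1: Vowel Harmony: all vowels become 'u' (matching first vowel). 'kuxbernov' -> 'kuxburnuv'
Rule 2: Consonant Assimilation: no voiced obstruent (b/d/g/v/z) stands immediately before a voiceless consonant (p/t/k/s/f). No change.
Rule 3: Final Devoicing: word-final voiced obstruent 'v' becomes voiceless 'f'. 'kuxburnuv' -> 'kuxburnuf'
Final form: 'kuxburnuf'

kuxburnuf


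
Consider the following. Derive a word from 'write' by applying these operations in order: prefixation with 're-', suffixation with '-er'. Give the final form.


Step 1: Add prefix 're-' to 'write' = 'rewrite'
Step 2: Add suffix '-er' to 'rewrite' = 'rewriter'

rewriter


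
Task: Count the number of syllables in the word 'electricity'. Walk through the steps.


Break 'electricity' into syllables: e-lec-tric-i-ty -> e | lec | tric | i | ty = 5 syllables

5 syllables


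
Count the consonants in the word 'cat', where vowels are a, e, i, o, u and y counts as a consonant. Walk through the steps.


Consonants in 'cat': c, t = 2 consonants.

2


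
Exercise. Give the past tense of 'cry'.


Apply rule: Change -y to -ied. 'cry' becomes 'cried'.

cried


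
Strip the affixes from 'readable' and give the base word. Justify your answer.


Remove suffix '-able' from 'readable' to get root 'read'.

read


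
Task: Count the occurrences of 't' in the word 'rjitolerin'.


Letter 't' in 'rjitolerin': found at position(s) 4 = 1 occurrence(s).

1


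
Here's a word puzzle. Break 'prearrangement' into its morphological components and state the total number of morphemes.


Step 1: Identify prefix: 'pre' (meaning: before)
Step 2: Identify root: 'arrange'
Step 3: Identify suffix(es): 'ment'
Decomposition: pre- (prefix: before) + arrange (root) + -ment (suffix: action/result)
Total morphemes: 3

3 morphemes (pre- (prefix: before) + arrange (root) + -ment (suffix: action/result))


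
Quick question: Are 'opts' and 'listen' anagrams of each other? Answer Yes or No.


Sorted letters of 'opts': 'opst'
Sorted letters of 'listen': 'eilnst'
They do not match.

No


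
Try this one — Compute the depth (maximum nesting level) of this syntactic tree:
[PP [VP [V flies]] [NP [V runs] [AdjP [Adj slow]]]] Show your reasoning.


Count bracket nesting levels:
'[' at pos 0: depth = 1
'[' at pos 4: depth = 2
'[' at pos 8: depth = 3
'[' at pos 19: depth = 2
'[' at pos 23: depth = 3
'[' at pos 32: depth = 3
'[' at pos 38: depth = 4
Maximum depth reached: 4

4


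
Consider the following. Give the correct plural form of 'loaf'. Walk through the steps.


Apply rule: Change -f to -ves. 'loaf' becomes 'loaves'.

loaves


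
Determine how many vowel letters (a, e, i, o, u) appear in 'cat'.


Vowels in 'cat': a = 1 vowels.

1


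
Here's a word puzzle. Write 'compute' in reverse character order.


Reverse 'compute' character by character: 'etupmoc'.

etupmoc


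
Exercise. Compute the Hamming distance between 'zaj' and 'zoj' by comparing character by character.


Alignment:
Position 1: 'z' vs 'z' = match
Position 2: 'a' vs 'o' = DIFFER
Position 3: 'j' vs 'j' = match
Total differences: 1

1


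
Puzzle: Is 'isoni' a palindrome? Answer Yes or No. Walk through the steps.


Forward: 'isoni'
Reversed: 'inosi'
They differ.

No


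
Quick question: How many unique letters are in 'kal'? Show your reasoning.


Unique letters in 'kal': {a, k, l} = 3 distinct letters.

3


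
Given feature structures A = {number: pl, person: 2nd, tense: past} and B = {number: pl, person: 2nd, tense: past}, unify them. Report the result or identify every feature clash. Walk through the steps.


Compare features:
number: A=pl vs B=pl -> unified: pl
person: A=2nd vs B=2nd -> unified: 2nd
tense: A=past vs B=past -> unified: past
No clashes found.

Unified: {number: pl, person: 2nd, tense: past}


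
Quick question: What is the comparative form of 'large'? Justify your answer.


Apply comparative formation (ends in e: add -r): 'large' -> 'larger'.

larger


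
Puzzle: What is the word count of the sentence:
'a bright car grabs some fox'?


Split into words: a | bright | car | grabs | some | fox = 6 words.

6


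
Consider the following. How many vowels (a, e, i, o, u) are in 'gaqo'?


Vowels in 'gaqo': a, o = 2 vowels.

2


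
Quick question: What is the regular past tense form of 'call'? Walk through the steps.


Apply rule: Add -ed. 'call' becomes 'called'.

called


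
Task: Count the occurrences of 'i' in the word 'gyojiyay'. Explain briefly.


Letter 'i' in 'gyojiyay': found at position(s) 5 = 1 occurrence(s).

1


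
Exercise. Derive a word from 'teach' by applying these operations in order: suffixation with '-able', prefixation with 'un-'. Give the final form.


Step 1: Add suffix '-able' to 'teach' = 'teachable'
Step 2: Add prefix 'un-' to 'teachable' = 'unteachable'

unteachable


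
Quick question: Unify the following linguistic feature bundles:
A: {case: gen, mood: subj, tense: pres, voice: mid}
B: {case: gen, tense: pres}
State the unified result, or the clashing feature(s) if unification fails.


Compare features:
case: A=gen vs B=gen -> unified: gen
mood: A=subj vs B=_ -> unified: subj
tense: A=pres vs B=pres -> unified: pres
voice: A=mid vs B=_ -> unified: mid
No clashes found.

Unified: {case: gen, mood: subj, tense: pres, voice: mid}


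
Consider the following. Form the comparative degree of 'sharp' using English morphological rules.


Apply comparative formation (add -er): 'sharp' -> 'sharper'.

sharper


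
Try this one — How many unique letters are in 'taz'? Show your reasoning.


Unique letters in 'taz': {a, t, z} = 3 distinct letters.

3


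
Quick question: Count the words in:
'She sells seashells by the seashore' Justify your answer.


Split into words: She | sells | seashells | by | the | seashore = 6 words.

6


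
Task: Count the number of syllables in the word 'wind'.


Break 'wind' into syllables: wind -> wind = 1 syllable

1 syllable


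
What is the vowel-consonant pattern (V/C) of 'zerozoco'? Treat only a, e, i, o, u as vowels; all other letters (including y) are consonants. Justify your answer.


Letter mapping: z = C, e = V, r = C, o = V, z = C, o = V, c = C, o = V.

CVCVCVCV


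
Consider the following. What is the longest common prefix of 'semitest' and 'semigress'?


Compare from the start: 4 characters match: 'semi'. Mismatch at position 5: 't' vs 'g'.

semi


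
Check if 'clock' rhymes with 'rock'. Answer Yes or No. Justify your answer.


Rime (stressed vowel + following sounds) of 'clock': -ock = /ɒk/
Rime of 'rock': -ock = /ɒk/
/ɒk/ and /ɒk/ are the same ending sound, so the words rhyme.

Yes


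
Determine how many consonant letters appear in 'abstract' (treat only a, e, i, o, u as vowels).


Consonants in 'abstract': b, s, t, r, c, t = 6 consonants.

6


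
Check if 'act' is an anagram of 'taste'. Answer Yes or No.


Sorted letters of 'act': 'act'
Sorted letters of 'taste': 'aestt'
They do not match.

No


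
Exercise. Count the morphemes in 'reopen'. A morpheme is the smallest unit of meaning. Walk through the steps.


Decomposition: re- (prefix) + open (root) = 2 morpheme(s)

2 morphemes


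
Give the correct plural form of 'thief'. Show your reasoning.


Apply rule: Change -f to -ves. 'thief' becomes 'thieves'.

thieves


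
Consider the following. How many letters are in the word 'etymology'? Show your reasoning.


Spell out 'etymology' and number each letter: e(1), t(2), y(3), m(4), o(5), l(6), o(7), g(8), y(9). Total: 9 letters.

9


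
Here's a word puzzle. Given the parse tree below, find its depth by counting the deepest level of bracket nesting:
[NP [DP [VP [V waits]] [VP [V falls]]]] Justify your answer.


Count bracket nesting levels:
'[' at pos 0: depth = 1
'[' at pos 4: depth = 2
'[' at pos 8: depth = 3
'[' at pos 12: depth = 4
'[' at pos 23: depth = 3
'[' at pos 27: depth = 4
Maximum depth reached: 4

4


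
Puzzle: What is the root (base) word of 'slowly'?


Remove suffix '-ly' from 'slowly' to get root 'slow'.

slow


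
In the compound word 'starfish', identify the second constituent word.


Split 'starfish' into 'star' + 'fish'. The second part is 'fish'.

fish


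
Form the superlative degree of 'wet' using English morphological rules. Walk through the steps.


Apply superlative formation (double final consonant, add -est): 'wet' -> 'wettest'.

wettest


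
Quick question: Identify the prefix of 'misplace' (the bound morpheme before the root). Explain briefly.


The word 'misplace' = 'mis' (prefix) + 'place' (root). The prefix is 'mis'.

mis


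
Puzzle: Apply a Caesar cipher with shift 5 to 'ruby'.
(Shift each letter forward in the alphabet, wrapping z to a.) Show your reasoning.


Shift each letter by 5: r -> w, u -> z, b -> g, y -> d. Result: 'wzgd'.

wzgd


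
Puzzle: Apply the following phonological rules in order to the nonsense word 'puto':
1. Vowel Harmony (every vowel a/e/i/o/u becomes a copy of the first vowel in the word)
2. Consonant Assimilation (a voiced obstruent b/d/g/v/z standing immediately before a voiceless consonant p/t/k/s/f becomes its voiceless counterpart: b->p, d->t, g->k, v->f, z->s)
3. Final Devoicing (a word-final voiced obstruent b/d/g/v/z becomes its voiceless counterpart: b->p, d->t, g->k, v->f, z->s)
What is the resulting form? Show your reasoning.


Starting form: 'puto'
Rule 1: Vowel Harmony: all vowels become 'u' (matching first vowel). 'puto' -> 'putu'
Rule 2: Consonant Assimilation: no voiced obstruent (b/d/g/v/z) stands immediately before a voiceless consonant (p/t/k/s/f). No change.
Rule 3: Final Devoicing: the word ends in the vowel 'u', not a consonant. No change.
Final form: 'putu'

putu


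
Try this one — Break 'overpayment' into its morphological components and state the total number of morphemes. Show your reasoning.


Step 1: Identify prefix: 'over' (meaning: excessively)
Step 2: Identify root: 'pay'
Step 3: Identify suffix(es): 'ment'
Decomposition: over- (prefix: excessively) + pay (root) + -ment (suffix: action/result)
Total morphemes: 3

3 morphemes (over- (prefix: excessively) + pay (root) + -ment (suffix: action/result))


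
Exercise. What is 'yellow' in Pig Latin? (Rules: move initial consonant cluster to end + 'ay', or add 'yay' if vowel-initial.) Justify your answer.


'yellow': move consonant cluster 'y' to end and add 'ay': 'ellowyay'.

ellowyay


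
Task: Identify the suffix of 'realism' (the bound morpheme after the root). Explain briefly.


The word 'realism' = 'real' (root) + '-ism' (suffix). The suffix is '-ism'.

ism


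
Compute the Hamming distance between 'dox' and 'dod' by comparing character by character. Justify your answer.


Alignment:
Position 1: 'd' vs 'd' = match
Position 2: 'o' vs 'o' = match
Position 3: 'x' vs 'd' = DIFFER
Total differences: 1

1


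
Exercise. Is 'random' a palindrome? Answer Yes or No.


Forward: 'random'
Reversed: 'modnar'
They differ.

No


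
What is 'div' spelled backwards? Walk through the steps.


Reverse 'div' character by character: 'vid'.

vid


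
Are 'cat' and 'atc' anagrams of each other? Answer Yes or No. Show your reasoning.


Sorted letters of 'cat': 'act'
Sorted letters of 'atc': 'act'
They match.

Yes


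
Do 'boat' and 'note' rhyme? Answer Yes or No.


Rime (stressed vowel + following sounds) of 'boat': -oat = /oʊt/
Rime of 'note': -ote = /oʊt/
/oʊt/ and /oʊt/ are the same ending sound, so the words rhyme.

Yes


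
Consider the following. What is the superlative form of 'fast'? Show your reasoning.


Apply superlative formation (add -est): 'fast' -> 'fastest'.

fastest


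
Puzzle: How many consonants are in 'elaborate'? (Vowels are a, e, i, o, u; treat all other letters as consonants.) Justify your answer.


Consonants in 'elaborate': l, b, r, t = 4 consonants.

4


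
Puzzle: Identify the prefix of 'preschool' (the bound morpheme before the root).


The word 'preschool' = 'pre' (prefix) + 'school' (root). The prefix is 'pre'.

pre


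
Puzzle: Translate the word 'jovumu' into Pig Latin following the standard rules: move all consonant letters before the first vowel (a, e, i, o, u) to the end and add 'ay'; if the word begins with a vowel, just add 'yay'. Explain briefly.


'jovumu': move consonant cluster 'j' to end and add 'ay': 'ovumujay'.

ovumujay


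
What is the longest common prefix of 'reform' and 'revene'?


Compare from the start: 2 characters match: 're'. Mismatch at position 3: 'f' vs 'v'.

re


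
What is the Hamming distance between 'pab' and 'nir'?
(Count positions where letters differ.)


Alignment:
Position 1: 'p' vs 'n' = DIFFER
Position 2: 'a' vs 'i' = DIFFER
Position 3: 'b' vs 'r' = DIFFER
Total differences: 3

3


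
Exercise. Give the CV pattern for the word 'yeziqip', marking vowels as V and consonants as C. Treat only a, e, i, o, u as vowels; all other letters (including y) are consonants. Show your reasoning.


Letter mapping: y = C, e = V, z = C, i = V, q = C, i = V, p = C.

CVCVCVC


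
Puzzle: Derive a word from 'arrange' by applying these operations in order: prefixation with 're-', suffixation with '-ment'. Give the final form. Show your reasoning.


Step 1: Add prefix 're-' to 'arrange' = 'rearrange'
Step 2: Add suffix '-ment' to 'rearrange' = 'rearrangement'

rearrangement


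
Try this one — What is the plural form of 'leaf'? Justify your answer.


Apply rule: Change -f to -ves. 'leaf' becomes 'leaves'.

leaves


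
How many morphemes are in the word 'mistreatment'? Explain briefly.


Decomposition: mis- (prefix) + treat (root) + -ment (suffix) = 3 morpheme(s)

3 morphemes


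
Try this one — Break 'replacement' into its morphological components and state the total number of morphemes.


Step 1: Identify prefix: 're' (meaning: again)
Step 2: Identify root: 'place'
Step 3: Identify suffix(es): 'ment'
Decomposition: re- (prefix: again) + place (root) + -ment (suffix: action/result)
Total morphemes: 3

3 morphemes (re- (prefix: again) + place (root) + -ment (suffix: action/result))


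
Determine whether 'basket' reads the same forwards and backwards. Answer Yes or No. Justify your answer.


Forward: 'basket'
Reversed: 'teksab'
They differ.

No


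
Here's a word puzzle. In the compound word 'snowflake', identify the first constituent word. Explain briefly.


Split 'snowflake' into 'snow' + 'flake'. The first part is 'snow'.

snow


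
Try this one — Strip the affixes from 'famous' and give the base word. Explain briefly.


Remove suffix '-ous' from 'famous' to get root 'fame'.

fame


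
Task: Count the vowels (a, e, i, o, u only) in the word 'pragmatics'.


Vowels in 'pragmatics': a, a, i = 3 vowels.

3


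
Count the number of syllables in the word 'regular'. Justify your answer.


Break 'regular' into syllables: reg-u-lar -> reg | u | lar = 3 syllables

3 syllables


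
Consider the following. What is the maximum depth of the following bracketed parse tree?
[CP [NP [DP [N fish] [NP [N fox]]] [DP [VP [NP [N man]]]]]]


Count bracket nesting levels:
'[' at pos 0: depth = 1
'[' at pos 4: depth = 2
'[' at pos 8: depth = 3
'[' at pos 12: depth = 4
'[' at pos 21: depth = 4
'[' at pos 25: depth = 5
'[' at pos 35: depth = 3
'[' at pos 39: depth = 4
'[' at pos 43: depth = 5
'[' at pos 47: depth = 6
Maximum depth reached: 6

6


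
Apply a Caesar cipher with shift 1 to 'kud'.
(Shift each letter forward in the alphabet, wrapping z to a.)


Shift each letter by 1: k -> l, u -> v, d -> e. Result: 'lve'.

lve


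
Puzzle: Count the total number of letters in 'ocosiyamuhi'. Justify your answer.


Spell out 'ocosiyamuhi' and number each letter: o(1), c(2), o(3), s(4), i(5), y(6), a(7), m(8), u(9), h(10), i(11). Total: 11 letters.

11


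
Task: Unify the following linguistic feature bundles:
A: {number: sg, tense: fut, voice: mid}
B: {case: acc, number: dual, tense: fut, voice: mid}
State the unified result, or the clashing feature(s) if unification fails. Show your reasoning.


Compare features:
case: A=_ vs B=acc -> unified: acc
number: A=sg vs B=dual -> CLASH
tense: A=fut vs B=fut -> unified: fut
voice: A=mid vs B=mid -> unified: mid
Clash detected on feature 'number' (sg vs dual); unification fails.

CLASH on 'number' (sg vs dual)


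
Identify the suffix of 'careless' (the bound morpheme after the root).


The word 'careless' = 'care' (root) + '-less' (suffix). The suffix is '-less'.

less


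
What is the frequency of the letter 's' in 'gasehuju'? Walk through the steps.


Letter 's' in 'gasehuju': found at position(s) 3 = 1 occurrence(s).

1


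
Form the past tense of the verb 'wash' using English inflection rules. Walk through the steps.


Apply rule: Add -ed. 'wash' becomes 'washed'.

washed


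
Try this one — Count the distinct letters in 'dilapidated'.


Unique letters in 'dilapidated': {a, d, e, i, l, p, t} = 7 distinct letters.

7


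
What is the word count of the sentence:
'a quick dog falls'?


Split into words: a | quick | dog | falls = 4 words.

4


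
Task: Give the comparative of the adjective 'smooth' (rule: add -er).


Apply comparative formation (add -er): 'smooth' -> 'smoother'.

smoother


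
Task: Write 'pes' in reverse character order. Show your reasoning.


Reverse 'pes' character by character: 'sep'.

sep


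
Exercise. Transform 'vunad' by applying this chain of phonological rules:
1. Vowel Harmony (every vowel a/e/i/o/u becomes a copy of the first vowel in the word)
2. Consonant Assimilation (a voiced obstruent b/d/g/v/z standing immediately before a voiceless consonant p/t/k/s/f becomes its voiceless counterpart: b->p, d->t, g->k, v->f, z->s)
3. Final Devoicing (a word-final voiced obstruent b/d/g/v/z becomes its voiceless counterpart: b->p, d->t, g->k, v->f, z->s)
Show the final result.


Starting form: 'vunad'
Rule 1: Vowel Harmony: all vowels become 'u' (matching first vowel). 'vunad' -> 'vunud'
Rule 2: Consonant Assimilation: no voiced obstruent (b/d/g/v/z) stands immediately before a voiceless consonant (p/t/k/s/f). No change.
Rule 3: Final Devoicing: word-final voiced obstruent 'd' becomes voiceless 't'. 'vunud' -> 'vunut'
Final form: 'vunut'

vunut


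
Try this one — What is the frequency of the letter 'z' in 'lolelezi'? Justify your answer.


Letter 'z' in 'lolelezi': found at position(s) 7 = 1 occurrence(s).

1


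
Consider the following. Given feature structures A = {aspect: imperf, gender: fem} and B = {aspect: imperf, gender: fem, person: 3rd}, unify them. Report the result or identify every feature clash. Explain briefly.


Compare features:
aspect: A=imperf vs B=imperf -> unified: imperf
gender: A=fem vs B=fem -> unified: fem
person: A=_ vs B=3rd -> unified: 3rd
No clashes found.

Unified: {aspect: imperf, gender: fem, person: 3rd}


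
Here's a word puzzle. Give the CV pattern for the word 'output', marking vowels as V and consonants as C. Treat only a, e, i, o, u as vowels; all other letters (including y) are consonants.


Letter mapping: o = V, u = V, t = C, p = C, u = V, t = C.

VVCCVC


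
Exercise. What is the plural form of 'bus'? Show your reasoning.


Apply rule: Add -es (sibilant/fricative ending). 'bus' becomes 'buses'.

buses


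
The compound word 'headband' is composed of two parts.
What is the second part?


Split 'headband' into 'head' + 'band'. The second part is 'band'.

band


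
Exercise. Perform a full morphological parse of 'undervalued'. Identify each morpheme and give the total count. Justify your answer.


Step 1: Identify prefix: 'under' (meaning: beneath/insufficient)
Step 2: Identify root: 'value'
Step 3: Identify suffix(es): 'ed'
Decomposition: under- (prefix: beneath/insufficient) + value (root) + -ed (suffix: past)
Total morphemes: 3

3 morphemes (under- (prefix: beneath/insufficient) + value (root) + -ed (suffix: past))


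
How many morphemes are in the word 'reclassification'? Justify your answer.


Decomposition: re- (prefix) + class (root) + -ify (suffix) + -ation (suffix) = 4 morpheme(s)

4 morphemes


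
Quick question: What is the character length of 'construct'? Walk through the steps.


Spell out 'construct' and number each letter: c(1), o(2), n(3), s(4), t(5), r(6), u(7), c(8), t(9). Total: 9 letters.

9


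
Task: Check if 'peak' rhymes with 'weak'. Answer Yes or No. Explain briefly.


Rime (stressed vowel + following sounds) of 'peak': -eak = /iːk/
Rime of 'weak': -eak = /iːk/
/iːk/ and /iːk/ are the same ending sound, so the words rhyme.

Yes


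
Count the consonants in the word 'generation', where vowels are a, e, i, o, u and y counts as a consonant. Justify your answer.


Consonants in 'generation': g, n, r, t, n = 5 consonants.

5


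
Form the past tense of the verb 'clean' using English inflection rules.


Apply rule: Add -ed. 'clean' becomes 'cleaned'.

cleaned


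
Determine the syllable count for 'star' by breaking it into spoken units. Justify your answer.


Break 'star' into syllables: star -> star = 1 syllable

1 syllable


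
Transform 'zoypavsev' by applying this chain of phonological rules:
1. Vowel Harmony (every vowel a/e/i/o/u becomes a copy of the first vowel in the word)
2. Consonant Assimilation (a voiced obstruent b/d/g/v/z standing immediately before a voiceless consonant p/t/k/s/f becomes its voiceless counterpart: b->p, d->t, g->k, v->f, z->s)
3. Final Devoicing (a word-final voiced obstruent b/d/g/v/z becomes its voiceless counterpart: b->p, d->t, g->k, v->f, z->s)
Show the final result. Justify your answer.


Starting form: 'zoypavsev'
Rule 1: Vowel Harmony: all vowels become 'o' (matching first vowel). 'zoypavsev' -> 'zoypovsov'
Rule 2: Consonant Assimilation: voiced obstruent before voiceless consonant becomes voiceless ('vs' -> 'fs'). 'zoypovsov' -> 'zoypofsov'
Rule 3: Final Devoicing: word-final voiced obstruent 'v' becomes voiceless 'f'. 'zoypofsov' -> 'zoypofsof'
Final form: 'zoypofsof'

zoypofsof


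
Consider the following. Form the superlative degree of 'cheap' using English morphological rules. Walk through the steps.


Apply superlative formation (add -est): 'cheap' -> 'cheapest'.

cheapest


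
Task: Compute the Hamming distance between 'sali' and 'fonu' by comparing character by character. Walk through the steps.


Alignment:
Position 1: 's' vs 'f' = DIFFER
Position 2: 'a' vs 'o' = DIFFER
Position 3: 'l' vs 'n' = DIFFER
Position 4: 'i' vs 'u' = DIFFER
Total differences: 4

4


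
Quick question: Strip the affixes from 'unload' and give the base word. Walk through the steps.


Remove prefix 'un' from 'unload' to get root 'load'.

load


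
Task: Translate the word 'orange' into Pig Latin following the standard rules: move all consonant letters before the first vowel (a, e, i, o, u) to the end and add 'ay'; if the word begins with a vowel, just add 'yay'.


'orange' starts with a vowel, so add 'yay': 'orangeyay'.

orangeyay


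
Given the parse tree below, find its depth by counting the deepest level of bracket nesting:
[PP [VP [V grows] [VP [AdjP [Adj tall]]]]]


Count bracket nesting levels:
'[' at pos 0: depth = 1
'[' at pos 4: depth = 2
'[' at pos 8: depth = 3
'[' at pos 18: depth = 3
'[' at pos 22: depth = 4
'[' at pos 28: depth = 5
Maximum depth reached: 5

5


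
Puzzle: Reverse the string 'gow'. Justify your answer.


Reverse 'gow' character by character: 'wog'.

wog


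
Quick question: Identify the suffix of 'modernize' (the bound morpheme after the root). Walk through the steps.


The word 'modernize' = 'modern' (root) + '-ize' (suffix). The suffix is '-ize'.

ize


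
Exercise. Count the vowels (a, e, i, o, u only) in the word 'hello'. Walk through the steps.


Vowels in 'hello': e, o = 2 vowels.

2


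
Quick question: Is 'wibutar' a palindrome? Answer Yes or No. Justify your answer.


Forward: 'wibutar'
Reversed: 'ratubiw'
They differ.

No


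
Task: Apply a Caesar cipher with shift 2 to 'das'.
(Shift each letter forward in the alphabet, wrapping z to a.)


Shift each letter by 2: d -> f, a -> c, s -> u. Result: 'fcu'.

fcu


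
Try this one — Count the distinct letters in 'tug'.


Unique letters in 'tug': {g, t, u} = 3 distinct letters.

3


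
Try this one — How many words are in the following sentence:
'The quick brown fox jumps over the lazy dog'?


Split into words: The | quick | brown | fox | jumps | over | the | lazy | dog = 9 words.

9


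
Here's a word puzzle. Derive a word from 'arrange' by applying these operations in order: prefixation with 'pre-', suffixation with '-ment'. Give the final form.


Step 1: Add prefix 'pre-' to 'arrange' = 'prearrange'
Step 2: Add suffix '-ment' to 'prearrange' = 'prearrangement'

prearrangement


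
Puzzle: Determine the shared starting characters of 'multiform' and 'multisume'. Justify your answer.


Compare from the start: 5 characters match: 'multi'. Mismatch at position 6: 'f' vs 's'.

multi


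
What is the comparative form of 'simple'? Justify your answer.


Apply comparative formation (ends in e: add -r): 'simple' -> 'simpler'.

simpler


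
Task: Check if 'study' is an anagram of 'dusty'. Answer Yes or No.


Sorted letters of 'study': 'dstuy'
Sorted letters of 'dusty': 'dstuy'
They match.

Yes


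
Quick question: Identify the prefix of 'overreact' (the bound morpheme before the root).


The word 'overreact' = 'over' (prefix) + 'react' (root). The prefix is 'over'.

over


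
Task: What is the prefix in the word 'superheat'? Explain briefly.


The word 'superheat' = 'super' (prefix) + 'heat' (root). The prefix is 'super'.

super


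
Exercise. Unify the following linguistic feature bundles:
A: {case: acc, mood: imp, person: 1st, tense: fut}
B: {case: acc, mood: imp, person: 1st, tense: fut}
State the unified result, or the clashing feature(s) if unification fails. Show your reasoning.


Compare features:
case: A=acc vs B=acc -> unified: acc
mood: A=imp vs B=imp -> unified: imp
person: A=1st vs B=1st -> unified: 1st
tense: A=fut vs B=fut -> unified: fut
No clashes found.

Unified: {case: acc, mood: imp, person: 1st, tense: fut}


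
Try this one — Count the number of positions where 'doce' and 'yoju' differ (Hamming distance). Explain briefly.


Alignment:
Position 1: 'd' vs 'y' = DIFFER
Position 2: 'o' vs 'o' = match
Position 3: 'c' vs 'j' = DIFFER
Position 4: 'e' vs 'u' = DIFFER
Total differences: 3

3


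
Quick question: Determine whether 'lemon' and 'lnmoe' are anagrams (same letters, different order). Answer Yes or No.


Sorted letters of 'lemon': 'elmno'
Sorted letters of 'lnmoe': 'elmno'
They match.

Yes


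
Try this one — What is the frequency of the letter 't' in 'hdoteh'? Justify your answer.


Letter 't' in 'hdoteh': found at position(s) 4 = 1 occurrence(s).

1


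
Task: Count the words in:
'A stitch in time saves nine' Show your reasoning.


Split into words: A | stitch | in | time | saves | nine = 6 words.

6


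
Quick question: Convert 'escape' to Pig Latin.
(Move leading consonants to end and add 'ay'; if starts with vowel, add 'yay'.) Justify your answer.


'escape' starts with a vowel, so add 'yay': 'escapeyay'.

escapeyay


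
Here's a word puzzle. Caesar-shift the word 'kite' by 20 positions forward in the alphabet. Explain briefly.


Shift each letter by 20: k -> e, i -> c, t -> n, e -> y. Result: 'ecny'.

ecny


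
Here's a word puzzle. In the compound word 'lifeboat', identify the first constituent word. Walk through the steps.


Split 'lifeboat' into 'life' + 'boat'. The first part is 'life'.

life


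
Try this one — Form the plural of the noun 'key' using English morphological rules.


Apply rule: Add -s. 'key' becomes 'keys'.

keys


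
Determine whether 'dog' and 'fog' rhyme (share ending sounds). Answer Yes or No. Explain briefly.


Rime (stressed vowel + following sounds) of 'dog': -og = /ɒg/
Rime of 'fog': -og = /ɒg/
/ɒg/ and /ɒg/ are the same ending sound, so the words rhyme.

Yes


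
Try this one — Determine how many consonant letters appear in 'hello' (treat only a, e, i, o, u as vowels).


Consonants in 'hello': h, l, l = 3 consonants.

3


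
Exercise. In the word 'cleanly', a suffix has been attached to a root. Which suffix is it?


The word 'cleanly' = 'clean' (root) + '-ly' (suffix). The suffix is '-ly'.

ly


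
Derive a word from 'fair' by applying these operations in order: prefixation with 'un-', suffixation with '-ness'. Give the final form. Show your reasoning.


Step 1: Add prefix 'un-' to 'fair' = 'unfair'
Step 2: Add suffix '-ness' to 'unfair' = 'unfairness'

unfairness


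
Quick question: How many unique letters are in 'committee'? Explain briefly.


Unique letters in 'committee': {c, e, i, m, o, t} = 6 distinct letters.

6


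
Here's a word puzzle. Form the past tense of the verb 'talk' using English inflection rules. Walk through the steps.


Apply rule: Add -ed. 'talk' becomes 'talked'.

talked


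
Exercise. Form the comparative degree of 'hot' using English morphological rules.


Apply comparative formation (double final consonant, add -er): 'hot' -> 'hotter'.

hotter


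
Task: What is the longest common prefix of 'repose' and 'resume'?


Compare from the start: 2 characters match: 're'. Mismatch at position 3: 'p' vs 's'.

re


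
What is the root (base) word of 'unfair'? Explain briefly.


Remove prefix 'un' from 'unfair' to get root 'fair'.

fair


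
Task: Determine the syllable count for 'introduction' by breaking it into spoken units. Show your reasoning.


Break 'introduction' into syllables: in-tro-duc-tion -> in | tro | duc | tion = 4 syllables

4 syllables


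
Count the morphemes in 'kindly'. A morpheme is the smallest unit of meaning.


Decomposition: kind (root) + -ly (suffix) = 2 morpheme(s)

2 morphemes


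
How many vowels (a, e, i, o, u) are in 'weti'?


Vowels in 'weti': e, i = 2 vowels.

2


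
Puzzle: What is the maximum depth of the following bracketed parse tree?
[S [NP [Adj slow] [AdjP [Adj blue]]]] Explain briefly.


Count bracket nesting levels:
'[' at pos 0: depth = 1
'[' at pos 3: depth = 2
'[' at pos 7: depth = 3
'[' at pos 18: depth = 3
'[' at pos 24: depth = 4
Maximum depth reached: 4

4


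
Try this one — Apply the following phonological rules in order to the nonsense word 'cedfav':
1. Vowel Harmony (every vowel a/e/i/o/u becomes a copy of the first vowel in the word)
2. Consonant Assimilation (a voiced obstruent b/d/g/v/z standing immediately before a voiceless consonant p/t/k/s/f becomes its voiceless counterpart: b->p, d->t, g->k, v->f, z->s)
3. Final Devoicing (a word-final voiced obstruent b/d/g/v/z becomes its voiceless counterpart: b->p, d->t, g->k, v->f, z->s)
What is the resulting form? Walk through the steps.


Starting form: 'cedfav'
Rule 1: Vowel Harmony: all vowels become 'e' (matching first vowel). 'cedfav' -> 'cedfev'
Rule 2: Consonant Assimilation: voiced obstruent before voiceless consonant becomes voiceless ('df' -> 'tf'). 'cedfev' -> 'cetfev'
Rule 3: Final Devoicing: word-final voiced obstruent 'v' becomes voiceless 'f'. 'cetfev' -> 'cetfef'
Final form: 'cetfef'

cetfef


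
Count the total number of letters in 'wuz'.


Spell out 'wuz' and number each letter: w(1), u(2), z(3). Total: 3 letters.

3


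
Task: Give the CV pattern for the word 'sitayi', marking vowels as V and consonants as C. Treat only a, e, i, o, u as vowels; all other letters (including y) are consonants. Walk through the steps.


Letter mapping: s = C, i = V, t = C, a = V, y = C, i = V.

CVCVCV


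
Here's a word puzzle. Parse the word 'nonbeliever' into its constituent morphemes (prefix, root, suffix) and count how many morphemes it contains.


Step 1: Identify prefix: 'non' (meaning: not)
Step 2: Identify root: 'believe'
Step 3: Identify suffix(es): 'er'
Decomposition: non- (prefix: not) + believe (root) + -er (suffix: one who)
Total morphemes: 3

3 morphemes (non- (prefix: not) + believe (root) + -er (suffix: one who))


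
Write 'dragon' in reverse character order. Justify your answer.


Reverse 'dragon' character by character: 'nogard'.

nogard


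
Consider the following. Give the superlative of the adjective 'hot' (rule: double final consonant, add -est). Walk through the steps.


Apply superlative formation (double final consonant, add -est): 'hot' -> 'hottest'.

hottest


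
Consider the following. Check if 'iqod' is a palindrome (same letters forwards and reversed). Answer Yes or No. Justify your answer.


Forward: 'iqod'
Reversed: 'doqi'
They differ.

No


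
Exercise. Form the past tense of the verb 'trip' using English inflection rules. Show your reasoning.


Apply rule: Double final consonant and add -ed. 'trip' becomes 'tripped'.

tripped


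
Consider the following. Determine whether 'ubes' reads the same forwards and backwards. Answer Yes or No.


Forward: 'ubes'
Reversed: 'sebu'
They differ.

No


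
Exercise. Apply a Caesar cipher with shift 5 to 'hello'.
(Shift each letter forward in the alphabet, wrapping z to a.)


Shift each letter by 5: h -> m, e -> j, l -> q, l -> q, o -> t. Result: 'mjqqt'.

mjqqt


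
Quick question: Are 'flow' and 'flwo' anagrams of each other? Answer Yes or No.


Sorted letters of 'flow': 'flow'
Sorted letters of 'flwo': 'flow'
They match.

Yes


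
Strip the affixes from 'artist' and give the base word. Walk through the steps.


Remove suffix '-ist' from 'artist' to get root 'art'.

art


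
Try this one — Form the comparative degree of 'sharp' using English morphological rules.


Apply comparative formation (add -er): 'sharp' -> 'sharper'.

sharper


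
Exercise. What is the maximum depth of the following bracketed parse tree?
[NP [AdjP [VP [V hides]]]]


Count bracket nesting levels:
'[' at pos 0: depth = 1
'[' at pos 4: depth = 2
'[' at pos 10: depth = 3
'[' at pos 14: depth = 4
Maximum depth reached: 4

4


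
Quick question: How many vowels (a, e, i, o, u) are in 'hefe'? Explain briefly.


Vowels in 'hefe': e, e = 2 vowels.

2


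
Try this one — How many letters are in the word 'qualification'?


Spell out 'qualification' and number each letter: q(1), u(2), a(3), l(4), i(5), f(6), i(7), c(8), a(9), t(10), i(11), o(12), n(13). Total: 13 letters.

13


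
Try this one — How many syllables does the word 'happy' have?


Break 'happy' into syllables: hap-py -> hap | py = 2 syllables

2 syllables


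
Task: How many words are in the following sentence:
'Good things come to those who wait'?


Split into words: Good | things | come | to | those | who | wait = 7 words.

7


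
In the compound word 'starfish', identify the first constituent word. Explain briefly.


Split 'starfish' into 'star' + 'fish'. The first part is 'star'.

star


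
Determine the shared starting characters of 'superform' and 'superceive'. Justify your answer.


Compare from the start: 5 characters match: 'super'. Mismatch at position 6: 'f' vs 'c'.

super
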